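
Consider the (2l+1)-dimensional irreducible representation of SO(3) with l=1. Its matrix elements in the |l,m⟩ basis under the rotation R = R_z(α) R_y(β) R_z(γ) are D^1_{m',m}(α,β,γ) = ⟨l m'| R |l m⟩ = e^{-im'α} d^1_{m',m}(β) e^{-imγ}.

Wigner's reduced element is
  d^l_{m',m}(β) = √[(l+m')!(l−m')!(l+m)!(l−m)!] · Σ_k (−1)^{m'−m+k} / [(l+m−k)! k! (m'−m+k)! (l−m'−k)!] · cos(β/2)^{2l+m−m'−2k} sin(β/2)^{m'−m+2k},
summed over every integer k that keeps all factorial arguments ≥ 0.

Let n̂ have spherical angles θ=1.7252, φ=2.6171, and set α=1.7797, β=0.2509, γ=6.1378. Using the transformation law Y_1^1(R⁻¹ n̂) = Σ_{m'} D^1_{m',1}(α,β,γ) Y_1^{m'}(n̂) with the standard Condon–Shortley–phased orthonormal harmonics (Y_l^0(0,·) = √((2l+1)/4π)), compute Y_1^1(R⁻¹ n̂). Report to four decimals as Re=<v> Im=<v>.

Re=-0.1953 Im=-0.2849

Need the full column D^1_{m',1} for m'=−1..1 at α=1.7797, β=0.2509, γ=6.1378.
cos(β/2)=0.992141, sin(β/2)=0.125121
d^1_{-1,1}: single k=2 term ⇒ +0.015655;  D = -0.005431+0.014683i
d^1_{0,1}: single k=1 term ⇒ +0.175558;  D = +0.173705+0.025434i
d^1_{1,1}: single k=0 term ⇒ +0.984345;  D = -0.062482-0.982360i
Y_1^{m'}(θ=1.7252,φ=2.6171) and Σ D·Y over m':
  (-0.0054+0.0147i)·(-0.2955-0.1710i)  (+0.1737+0.0254i)·(-0.0751+0.0000i)  (-0.0625-0.9824i)·(+0.2955-0.1710i)
Y_1^1(R⁻¹ n̂) = -0.195341-0.284922i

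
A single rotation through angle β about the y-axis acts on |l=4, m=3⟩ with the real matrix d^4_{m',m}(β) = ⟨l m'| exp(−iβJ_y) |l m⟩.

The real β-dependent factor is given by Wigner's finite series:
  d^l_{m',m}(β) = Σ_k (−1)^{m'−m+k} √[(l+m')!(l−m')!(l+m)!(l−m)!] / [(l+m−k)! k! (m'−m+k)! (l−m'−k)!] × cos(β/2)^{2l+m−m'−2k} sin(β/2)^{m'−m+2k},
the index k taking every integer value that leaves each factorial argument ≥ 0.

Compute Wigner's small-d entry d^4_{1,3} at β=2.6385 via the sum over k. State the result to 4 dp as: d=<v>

d=-0.0429

d^4_{1,3}(β=2.6385) via Wigner's sum:
With c≡cos(β/2)=0.248902 and s≡sin(β/2)=0.968529, N=[120·6·5040·1]^{1/2}=1904.940944
k: max(0,(3)−(1))=2 … min(4+(3),4−(1))=3
  k=2: (−1)^0·1904.9409/(240)·0.2489^6·0.9685^2 = +0.001770
  k=3: (−1)^1·1904.9409/(144)·0.2489^4·0.9685^4 = -0.044677
d^4_{1,3}(2.6385) = +0.001770 -0.044677 = -0.042906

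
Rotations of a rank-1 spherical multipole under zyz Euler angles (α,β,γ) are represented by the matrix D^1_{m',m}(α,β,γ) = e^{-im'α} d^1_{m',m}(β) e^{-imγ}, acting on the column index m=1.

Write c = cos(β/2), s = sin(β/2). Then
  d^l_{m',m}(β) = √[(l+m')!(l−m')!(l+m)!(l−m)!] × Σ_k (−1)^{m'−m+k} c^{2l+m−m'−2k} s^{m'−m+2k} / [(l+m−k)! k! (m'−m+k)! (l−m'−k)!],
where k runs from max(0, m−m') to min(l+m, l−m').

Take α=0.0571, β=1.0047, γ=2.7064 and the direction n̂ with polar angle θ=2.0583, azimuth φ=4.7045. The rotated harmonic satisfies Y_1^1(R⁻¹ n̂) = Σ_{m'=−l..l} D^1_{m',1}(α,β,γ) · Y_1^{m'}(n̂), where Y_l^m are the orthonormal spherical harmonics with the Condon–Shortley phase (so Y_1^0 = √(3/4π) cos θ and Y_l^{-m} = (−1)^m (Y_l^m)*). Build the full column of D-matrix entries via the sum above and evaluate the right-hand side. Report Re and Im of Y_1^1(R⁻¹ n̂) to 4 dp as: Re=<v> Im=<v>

Re=0.2426 Im=-0.2231

Need the full column D^1_{m',1} for m'=−1..1 at α=0.0571, β=1.0047, γ=2.7064.
cos(β/2)=0.876453, sin(β/2)=0.481487
d^1_{-1,1}: single k=2 term ⇒ +0.231829;  D = -0.204300-0.109574i
d^1_{0,1}: single k=1 term ⇒ +0.596799;  D = -0.541171-0.251602i
d^1_{1,1}: single k=0 term ⇒ +0.768171;  D = -0.713915-0.283569i
Y_1^{m'}(θ=2.0583,φ=4.7045) and Σ D·Y over m':
  (-0.2043-0.1096i)·(-0.0024+0.3052i)  (-0.5412-0.2516i)·(-0.2289+0.0000i)  (-0.7139-0.2836i)·(+0.0024+0.3052i)
Y_1^1(R⁻¹ n̂) = +0.242633-0.223107i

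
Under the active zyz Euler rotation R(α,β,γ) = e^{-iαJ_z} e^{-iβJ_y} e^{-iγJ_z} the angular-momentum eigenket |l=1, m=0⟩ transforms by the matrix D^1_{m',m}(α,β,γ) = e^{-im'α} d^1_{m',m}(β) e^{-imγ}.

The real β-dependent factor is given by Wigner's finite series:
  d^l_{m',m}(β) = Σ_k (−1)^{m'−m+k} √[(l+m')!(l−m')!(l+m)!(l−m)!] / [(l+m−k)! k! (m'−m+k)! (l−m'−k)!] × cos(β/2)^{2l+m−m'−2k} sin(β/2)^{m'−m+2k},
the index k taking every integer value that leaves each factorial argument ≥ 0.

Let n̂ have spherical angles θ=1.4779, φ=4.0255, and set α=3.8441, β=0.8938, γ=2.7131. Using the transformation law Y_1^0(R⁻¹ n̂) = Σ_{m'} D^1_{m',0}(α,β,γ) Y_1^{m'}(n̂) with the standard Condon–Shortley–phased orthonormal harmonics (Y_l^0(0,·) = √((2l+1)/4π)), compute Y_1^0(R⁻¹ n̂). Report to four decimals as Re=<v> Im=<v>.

Need the full column D^1_{m',0} for m'=−1..1 at α=3.8441, β=0.8938, γ=2.7131.
cos(β/2)=0.901791, sin(β/2)=0.432172
d^1_{-1,0}: single k=1 term ⇒ +0.551160;  D = -0.420659-0.356123i
d^1_{0,0}: k∈[0..1] ⇒ +0.813227 -0.186773 = +0.626455;  D = +0.626455+0.000000i
d^1_{1,0}: single k=0 term ⇒ -0.551160;  D = +0.420659-0.356123i
Y_1^{m'}(θ=1.4779,φ=4.0255) and Σ D·Y over m':
  (-0.4207-0.3561i)·(-0.2181+0.2660i)  (+0.6265+0.0000i)·(+0.0453+0.0000i)  (+0.4207-0.3561i)·(+0.2181+0.2660i)
Y_1^0(R⁻¹ n̂) = +0.401375+0.000000i

Re=0.4014 Im=0.0000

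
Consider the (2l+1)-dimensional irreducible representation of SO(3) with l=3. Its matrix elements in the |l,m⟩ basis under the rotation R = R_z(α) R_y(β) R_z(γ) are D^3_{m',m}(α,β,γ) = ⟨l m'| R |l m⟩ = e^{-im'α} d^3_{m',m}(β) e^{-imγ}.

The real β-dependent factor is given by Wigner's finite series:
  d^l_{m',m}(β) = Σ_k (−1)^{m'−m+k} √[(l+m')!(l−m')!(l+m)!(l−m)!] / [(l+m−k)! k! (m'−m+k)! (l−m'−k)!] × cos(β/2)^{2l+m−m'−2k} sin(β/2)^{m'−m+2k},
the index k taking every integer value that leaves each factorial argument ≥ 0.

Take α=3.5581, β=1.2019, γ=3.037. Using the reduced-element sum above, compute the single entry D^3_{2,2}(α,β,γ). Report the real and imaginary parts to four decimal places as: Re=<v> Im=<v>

Re=-0.3449 Im=0.2482

First d^3_{2,2}(β=1.2019), then the phase factors e^{-i(2)α} and e^{-i(2)γ}:
With c≡cos(β/2)=0.824799 and s≡sin(β/2)=0.565426, N=[120·1·120·1]^{1/2}=120.000000
k∈{0,1} keeps every argument non-negative
  k=0: (−1)^0·120.0000/(120)·0.8248^6·0.5654^0 = +0.314839
  k=1: (−1)^1·120.0000/(24)·0.8248^4·0.5654^2 = -0.739800
d^3_{2,2}(1.2019) = +0.314839 -0.739800 = -0.424961
Phases: e^{-i·(2)·3.5581}=+0.672648-0.739963i, e^{-i·(2)·3.037}=+0.978200+0.207663i ⇒ D=-0.344918+0.248240i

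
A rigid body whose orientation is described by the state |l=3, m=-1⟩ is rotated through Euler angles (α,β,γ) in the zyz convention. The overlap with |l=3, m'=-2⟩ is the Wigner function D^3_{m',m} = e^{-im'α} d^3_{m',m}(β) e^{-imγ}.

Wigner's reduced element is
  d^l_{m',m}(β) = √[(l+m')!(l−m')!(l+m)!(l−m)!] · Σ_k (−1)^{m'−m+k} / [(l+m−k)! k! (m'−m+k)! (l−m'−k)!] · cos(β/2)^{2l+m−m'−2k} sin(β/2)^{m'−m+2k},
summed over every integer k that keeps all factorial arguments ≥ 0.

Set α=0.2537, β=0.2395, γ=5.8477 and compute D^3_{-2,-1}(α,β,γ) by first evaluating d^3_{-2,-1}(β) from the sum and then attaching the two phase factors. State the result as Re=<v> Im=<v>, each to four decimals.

D^3_{-2,-1}(0.2537,0.2395,5.8477) = e^{-i·-2·0.2537}·d^3_{-2,-1}(0.2395)·e^{-i·-1·5.8477}. Compute d first:
c=cos(0.2395/2)=0.992839, s=sin(0.2395/2)=0.119464; N=√[1·120·2·24]=75.894664
k: max(0,(-1)−(-2))=1 … min(3+(-1),3−(-2))=2
  k=1: (−1)^0·75.8947/(24)·0.9928^5·0.1195^1 = +0.364443
  k=2: (−1)^1·75.8947/(12)·0.9928^3·0.1195^3 = -0.010553
d^3_{-2,-1}(0.2395) = +0.364443 -0.010553 = +0.353890
D = (+0.874011+0.485906i)·(+0.353890)·(+0.906665-0.421850i) = +0.352976+0.025428i

Re=0.3530 Im=0.0254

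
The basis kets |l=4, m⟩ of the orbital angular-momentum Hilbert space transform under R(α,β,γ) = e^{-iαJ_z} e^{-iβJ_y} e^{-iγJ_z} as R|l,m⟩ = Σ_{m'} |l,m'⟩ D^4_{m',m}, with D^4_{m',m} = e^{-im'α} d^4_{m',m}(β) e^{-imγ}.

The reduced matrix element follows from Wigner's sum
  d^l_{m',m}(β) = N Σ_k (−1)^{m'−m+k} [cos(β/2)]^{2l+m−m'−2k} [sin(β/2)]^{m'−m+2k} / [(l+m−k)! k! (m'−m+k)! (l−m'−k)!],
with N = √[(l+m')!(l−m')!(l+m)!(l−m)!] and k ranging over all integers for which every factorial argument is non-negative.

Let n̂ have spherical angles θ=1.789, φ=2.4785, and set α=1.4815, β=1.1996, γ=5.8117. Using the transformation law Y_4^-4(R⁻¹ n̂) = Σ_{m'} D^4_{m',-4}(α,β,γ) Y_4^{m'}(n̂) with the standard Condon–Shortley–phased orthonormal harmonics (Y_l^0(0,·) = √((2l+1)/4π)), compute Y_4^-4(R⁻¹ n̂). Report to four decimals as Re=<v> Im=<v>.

Need the full column D^4_{m',-4} for m'=−4..4 at α=1.4815, β=1.1996, γ=5.8117.
cos(β/2)=0.825449, sin(β/2)=0.564477
d^4_{-4,-4}: single k=0 term ⇒ +0.215536;  D = -0.134238-0.168630i
d^4_{-3,-4}: single k=0 term ⇒ -0.416890;  D = +0.348018-0.229523i
d^4_{-2,-4}: single k=0 term ⇒ +0.533350;  D = +0.252765+0.469651i
d^4_{-1,-4}: single k=0 term ⇒ -0.515803;  D = -0.474189+0.202971i
d^4_{0,-4}: single k=0 term ⇒ +0.394362;  D = -0.122234-0.374940i
d^4_{1,-4}: single k=0 term ⇒ -0.241211;  D = +0.235085-0.054015i
d^4_{2,-4}: single k=0 term ⇒ +0.116638;  D = +0.015878+0.115552i
d^4_{3,-4}: single k=0 term ⇒ -0.042634;  D = -0.042587+0.002014i
d^4_{4,-4}: single k=0 term ⇒ +0.010308;  D = +0.000433-0.010299i
Y_4^{m'}(θ=1.789,φ=2.4785) and Σ D·Y over m':
  (-0.1342-0.1686i)·(-0.3549+0.1889i)  (+0.3480-0.2295i)·(-0.1025+0.2304i)  (+0.2528+0.4697i)·(-0.0519-0.2079i)  (-0.4742+0.2030i)·(-0.2105-0.1644i)  (-0.1222-0.3749i)·(+0.1768+0.0000i)  (+0.2351-0.0540i)·(+0.2105-0.1644i)  (+0.0159+0.1156i)·(-0.0519+0.2079i)  (-0.0426+0.0020i)·(+0.1025+0.2304i)  (+0.0004-0.0103i)·(-0.3549-0.1889i)
Y_4^-4(R⁻¹ n̂) = +0.301677-0.028531i

Re=0.3017 Im=-0.0285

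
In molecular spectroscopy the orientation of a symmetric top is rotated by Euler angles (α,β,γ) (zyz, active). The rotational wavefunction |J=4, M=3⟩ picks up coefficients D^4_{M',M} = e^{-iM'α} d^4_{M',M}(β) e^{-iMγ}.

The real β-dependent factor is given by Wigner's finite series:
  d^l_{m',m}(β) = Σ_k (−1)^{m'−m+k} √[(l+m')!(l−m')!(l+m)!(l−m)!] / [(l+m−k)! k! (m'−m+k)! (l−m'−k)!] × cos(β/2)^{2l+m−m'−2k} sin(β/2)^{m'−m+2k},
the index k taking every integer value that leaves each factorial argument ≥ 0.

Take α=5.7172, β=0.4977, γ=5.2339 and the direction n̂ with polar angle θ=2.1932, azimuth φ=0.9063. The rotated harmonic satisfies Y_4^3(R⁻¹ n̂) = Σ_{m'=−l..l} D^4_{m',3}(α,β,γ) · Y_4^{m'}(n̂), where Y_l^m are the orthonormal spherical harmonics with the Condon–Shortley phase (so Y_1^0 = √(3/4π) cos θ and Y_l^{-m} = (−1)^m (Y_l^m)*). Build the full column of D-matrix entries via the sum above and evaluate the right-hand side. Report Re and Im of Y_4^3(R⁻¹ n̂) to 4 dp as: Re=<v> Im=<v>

Need the full column D^4_{m',3} for m'=−4..4 at α=5.7172, β=0.4977, γ=5.2339.
cos(β/2)=0.969196, sin(β/2)=0.246290
d^4_{-4,3}: single k=7 term ⇒ +0.000151;  D = +0.000096+0.000117i
d^4_{-3,3}: k∈[6..7] ⇒ +0.001468 -0.000014 = +0.001454;  D = +0.000175+0.001443i
d^4_{-2,3}: k∈[5..6] ⇒ +0.009261 -0.000199 = +0.009061;  D = -0.003901+0.008179i
d^4_{-1,3}: k∈[4..5] ⇒ +0.042949 -0.001664 = +0.041285;  D = -0.034985+0.021920i
d^4_{0,3}: k∈[3..4] ⇒ +0.151168 -0.009762 = +0.141407;  D = -0.141404-0.000886i
d^4_{1,3}: k∈[2..3] ⇒ +0.399055 -0.042949 = +0.356106;  D = -0.299373-0.192840i
d^4_{2,3}: k∈[1..2] ⇒ +0.740274 -0.143411 = +0.596863;  D = -0.250204-0.541888i
d^4_{3,3}: k∈[0..1] ⇒ +0.778563 -0.351933 = +0.426630;  D = +0.056753-0.422838i
d^4_{4,3}: single k=0 term ⇒ -0.559594;  D = -0.360247+0.428215i
Y_4^{m'}(θ=2.1932,φ=0.9063) and Σ D·Y over m':
  (+0.0001+0.0001i)·(-0.1707+0.0897i)  (+0.0002+0.0014i)·(+0.3569+0.1605i)  (-0.0039+0.0082i)·(-0.0729-0.2957i)  (-0.0350+0.0219i)·(+0.0858-0.1095i)  (-0.1414-0.0009i)·(-0.3336+0.0000i)  (-0.2994-0.1928i)·(-0.0858-0.1095i)  (-0.2502-0.5419i)·(-0.0729+0.2957i)  (+0.0568-0.4228i)·(-0.3569+0.1605i)  (-0.3602+0.4282i)·(-0.1707-0.0897i)
Y_4^3(R⁻¹ n̂) = +0.379643+0.141193i

Re=0.3796 Im=0.1412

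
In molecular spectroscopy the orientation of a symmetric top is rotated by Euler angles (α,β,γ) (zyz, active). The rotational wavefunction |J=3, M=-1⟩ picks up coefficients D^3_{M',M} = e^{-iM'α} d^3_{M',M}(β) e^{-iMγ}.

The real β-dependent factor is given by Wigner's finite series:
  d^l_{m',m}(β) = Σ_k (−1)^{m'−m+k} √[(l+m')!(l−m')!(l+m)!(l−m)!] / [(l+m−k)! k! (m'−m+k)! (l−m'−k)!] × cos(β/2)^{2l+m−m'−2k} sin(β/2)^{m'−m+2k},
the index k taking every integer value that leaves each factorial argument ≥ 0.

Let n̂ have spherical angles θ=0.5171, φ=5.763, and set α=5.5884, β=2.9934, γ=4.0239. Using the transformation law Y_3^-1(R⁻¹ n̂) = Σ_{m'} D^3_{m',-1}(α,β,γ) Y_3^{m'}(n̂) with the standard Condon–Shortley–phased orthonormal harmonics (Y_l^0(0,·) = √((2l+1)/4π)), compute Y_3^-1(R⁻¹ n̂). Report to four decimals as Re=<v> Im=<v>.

Need the full column D^3_{m',-1} for m'=−3..3 at α=5.5884, β=2.9934, γ=4.0239.
cos(β/2)=0.074029, sin(β/2)=0.997256
d^3_{-3,-1}: single k=2 term ⇒ +0.000116;  D = -0.000042+0.000108i
d^3_{-2,-1}: k∈[1..2] ⇒ +0.000007 -0.002545 = -0.002538;  D = +0.002218-0.001233i
d^3_{-1,-1}: k∈[0..2] ⇒ +0.000000 -0.000239 +0.032522 = +0.032283;  D = -0.031717-0.006018i
d^3_{0,-1}: k∈[0..2] ⇒ -0.000008 +0.004181 -0.252943 = -0.248770;  D = +0.158061+0.192102i
d^3_{1,-1}: k∈[0..2] ⇒ +0.000179 -0.043363 +0.983649 = +0.940466;  D = +0.005921-0.940447i
d^3_{2,-1}: k∈[0..1] ⇒ -0.002545 +0.230905 = +0.228360;  D = +0.147302-0.174500i
d^3_{3,-1}: single k=0 term ⇒ +0.020993;  D = +0.020672-0.003654i
Y_3^{m'}(θ=0.5171,φ=5.763) and Σ D·Y over m':
  (-0.0000+0.0001i)·(+0.0005+0.0504i)  (+0.0022-0.0012i)·(+0.1098+0.1873i)  (-0.0317-0.0060i)·(+0.3851+0.2206i)  (+0.1581+0.1921i)·(+0.2524+0.0000i)  (+0.0059-0.9404i)·(-0.3851+0.2206i)  (+0.1473-0.1745i)·(+0.1098-0.1873i)  (+0.0207-0.0037i)·(-0.0005+0.0504i)
Y_3^-1(R⁻¹ n̂) = +0.218335+0.357240i

Re=0.2183 Im=0.3572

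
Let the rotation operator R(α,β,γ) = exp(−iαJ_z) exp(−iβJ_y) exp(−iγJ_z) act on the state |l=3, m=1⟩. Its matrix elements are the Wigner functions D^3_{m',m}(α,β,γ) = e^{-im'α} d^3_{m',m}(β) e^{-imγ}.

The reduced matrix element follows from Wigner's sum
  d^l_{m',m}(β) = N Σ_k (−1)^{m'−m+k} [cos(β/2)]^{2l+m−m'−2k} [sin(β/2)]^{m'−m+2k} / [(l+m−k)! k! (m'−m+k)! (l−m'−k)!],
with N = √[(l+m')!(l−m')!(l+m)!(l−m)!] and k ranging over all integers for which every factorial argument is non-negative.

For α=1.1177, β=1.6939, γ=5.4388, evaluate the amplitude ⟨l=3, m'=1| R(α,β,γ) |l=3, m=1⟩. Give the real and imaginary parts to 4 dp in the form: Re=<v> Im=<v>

Split into d^3_{1,1}(β=1.6939) × two z-phases.
c=cos(1.6939/2)=0.662271, s=sin(1.6939/2)=0.749264; N=√[24·2·24·2]=48.000000
The bounds max(0,m−m')=0 and min(l+m,l−m')=2 give 3 terms
  k=0: (−1)^0·48.0000/(48)·0.6623^6·0.7493^0 = +0.084375
  k=1: (−1)^1·48.0000/(6)·0.6623^4·0.7493^2 = -0.863980
  k=2: (−1)^2·48.0000/(8)·0.6623^2·0.7493^4 = +0.829398
d^3_{1,1}(1.6939) = +0.084375 -0.863980 +0.829398 = +0.049793
D = (+0.437752-0.899096i)·(+0.049793)·(+0.664191+0.747563i) = +0.047944-0.013440i

Re=0.0479 Im=-0.0134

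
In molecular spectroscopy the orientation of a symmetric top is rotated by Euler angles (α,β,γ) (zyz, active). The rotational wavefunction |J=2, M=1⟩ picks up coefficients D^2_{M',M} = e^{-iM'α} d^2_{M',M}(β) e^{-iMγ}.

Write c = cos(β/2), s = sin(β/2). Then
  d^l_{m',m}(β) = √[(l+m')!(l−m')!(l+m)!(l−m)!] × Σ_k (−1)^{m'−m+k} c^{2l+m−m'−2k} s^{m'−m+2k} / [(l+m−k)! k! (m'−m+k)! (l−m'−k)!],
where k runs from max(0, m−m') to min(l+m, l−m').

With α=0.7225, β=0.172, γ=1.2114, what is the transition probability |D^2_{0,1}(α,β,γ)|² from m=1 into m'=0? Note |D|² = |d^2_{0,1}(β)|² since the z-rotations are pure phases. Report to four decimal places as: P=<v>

P=0.0427

First d^2_{0,1}(β=0.172), then the phase factors e^{-i(0)α} and e^{-i(1)γ}:
c=cos(0.172/2)=0.996304, s=sin(0.172/2)=0.085894; N=√[2·2·6·1]=4.898979
Admissible k: 1..2 (factorial args all ≥0)
  k=1: (−1)^0·4.8990/(2)·0.9963^3·0.0859^1 = +0.208072
  k=2: (−1)^1·4.8990/(2)·0.9963^1·0.0859^3 = -0.001547
d^2_{0,1}(0.172) = +0.208072 -0.001547 = +0.206526
|D^2_{0,1}|² = |d^2_{0,1}(β)|² = (+0.206526)² = 0.042653 (the z-rotation phases have unit modulus)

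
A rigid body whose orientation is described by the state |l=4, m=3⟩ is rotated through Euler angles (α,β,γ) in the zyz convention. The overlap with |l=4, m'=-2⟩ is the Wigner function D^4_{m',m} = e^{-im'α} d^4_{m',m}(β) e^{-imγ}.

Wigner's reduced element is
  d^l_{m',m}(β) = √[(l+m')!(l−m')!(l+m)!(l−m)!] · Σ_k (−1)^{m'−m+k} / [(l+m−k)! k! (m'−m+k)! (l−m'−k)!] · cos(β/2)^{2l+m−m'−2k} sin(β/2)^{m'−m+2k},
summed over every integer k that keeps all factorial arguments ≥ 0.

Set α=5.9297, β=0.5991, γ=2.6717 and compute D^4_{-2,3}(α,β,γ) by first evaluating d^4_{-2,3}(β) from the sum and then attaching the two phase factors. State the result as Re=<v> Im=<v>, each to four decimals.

First d^4_{-2,3}(β=0.5991), then the phase factors e^{-i(-2)α} and e^{-i(3)γ}:
With c≡cos(β/2)=0.955469 and s≡sin(β/2)=0.295090, N=[2·720·5040·1]^{1/2}=2693.993318
The bounds max(0,m−m')=5 and min(l+m,l−m')=6 give 2 terms
  k=5: (−1)^0·2693.9933/(240)·0.9555^3·0.2951^5 = +0.021908
  k=6: (−1)^1·2693.9933/(720)·0.9555^1·0.2951^7 = -0.000697
d^4_{-2,3}(0.5991) = +0.021908 -0.000697 = +0.021212
D = (+0.760333-0.649533i)·(+0.021212)·(-0.160422-0.987048i) = -0.016187-0.013709i

Re=-0.0162 Im=-0.0137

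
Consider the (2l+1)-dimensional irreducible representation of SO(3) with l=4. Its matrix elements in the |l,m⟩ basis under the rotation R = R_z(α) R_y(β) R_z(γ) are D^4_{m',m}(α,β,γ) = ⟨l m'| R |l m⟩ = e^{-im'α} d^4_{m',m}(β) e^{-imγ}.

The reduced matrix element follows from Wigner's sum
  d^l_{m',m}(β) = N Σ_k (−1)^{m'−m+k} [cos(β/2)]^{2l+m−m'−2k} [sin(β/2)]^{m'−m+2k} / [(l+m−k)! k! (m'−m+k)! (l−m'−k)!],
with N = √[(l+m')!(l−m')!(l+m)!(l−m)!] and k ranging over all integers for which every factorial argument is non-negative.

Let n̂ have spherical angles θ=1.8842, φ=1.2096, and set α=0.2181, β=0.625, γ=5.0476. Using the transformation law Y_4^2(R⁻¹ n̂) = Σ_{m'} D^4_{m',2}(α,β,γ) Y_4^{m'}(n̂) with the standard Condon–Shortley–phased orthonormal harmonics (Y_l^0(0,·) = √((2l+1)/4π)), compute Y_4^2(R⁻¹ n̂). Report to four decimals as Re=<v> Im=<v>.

Re=0.1259 Im=0.3013

Need the full column D^4_{m',2} for m'=−4..4 at α=0.2181, β=0.625, γ=5.0476.
cos(β/2)=0.951568, sin(β/2)=0.307439
d^4_{-4,2}: single k=6 term ⇒ +0.004046;  D = -0.003964-0.000812i
d^4_{-3,2}: k∈[5..6] ⇒ +0.026564 -0.000924 = +0.025640;  D = -0.025637+0.000413i
d^4_{-2,2}: k∈[4..6] ⇒ +0.109871 -0.009175 +0.000080 = +0.100776;  D = -0.098024+0.023389i
d^4_{-1,2}: k∈[3..5] ⇒ +0.320619 -0.050202 +0.001048 = +0.271465;  D = -0.244165+0.118645i
d^4_{0,2}: k∈[2..4] ⇒ +0.665697 -0.185303 +0.007254 = +0.487648;  D = -0.382101+0.302984i
d^4_{1,2}: k∈[1..3] ⇒ +0.921453 -0.480928 +0.033468 = +0.473993;  D = -0.298881+0.367885i
d^4_{2,2}: k∈[0..2] ⇒ +0.672231 -0.842048 +0.109871 = -0.059946;  D = +0.026837-0.053603i
d^4_{3,2}: k∈[0..1] ⇒ -0.812645 +0.254483 = -0.558162;  D = +0.135967-0.541348i
d^4_{4,2}: single k=0 term ⇒ +0.371308;  D = -0.010386+0.371163i
Y_4^{m'}(θ=1.8842,φ=1.2096) and Σ D·Y over m':
  (-0.0040-0.0008i)·(+0.0455+0.3595i)  (-0.0256+0.0004i)·(+0.2935-0.1555i)  (-0.0980+0.0234i)·(+0.0760+0.0670i)  (-0.2442+0.1186i)·(+0.1145-0.3030i)  (-0.3821+0.3030i)·(+0.0492+0.0000i)  (-0.2989+0.3679i)·(-0.1145-0.3030i)  (+0.0268-0.0536i)·(+0.0760-0.0670i)  (+0.1360-0.5413i)·(-0.2935-0.1555i)  (-0.0104+0.3712i)·(+0.0455-0.3595i)
Y_4^2(R⁻¹ n̂) = +0.125859+0.301312i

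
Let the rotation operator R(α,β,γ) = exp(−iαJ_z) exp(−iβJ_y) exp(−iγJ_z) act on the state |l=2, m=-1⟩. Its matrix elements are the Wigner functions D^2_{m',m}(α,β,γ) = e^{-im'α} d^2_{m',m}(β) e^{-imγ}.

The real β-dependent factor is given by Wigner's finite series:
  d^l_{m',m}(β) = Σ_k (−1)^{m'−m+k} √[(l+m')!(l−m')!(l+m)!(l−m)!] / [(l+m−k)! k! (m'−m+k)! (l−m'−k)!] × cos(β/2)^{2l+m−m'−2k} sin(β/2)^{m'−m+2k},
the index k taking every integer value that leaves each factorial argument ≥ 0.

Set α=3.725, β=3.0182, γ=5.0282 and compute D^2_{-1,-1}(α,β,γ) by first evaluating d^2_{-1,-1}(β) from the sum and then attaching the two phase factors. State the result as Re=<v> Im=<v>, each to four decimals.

Split into d^2_{-1,-1}(β=3.0182) × two z-phases.
c=cos(3.0182/2)=0.061657, s=sin(3.0182/2)=0.998097; N=√[1·6·1·6]=6.000000
The bounds max(0,m−m')=0 and min(l+m,l−m')=1 give 2 terms
  k=0: (−1)^0·6.0000/(6)·0.0617^4·0.9981^0 = +0.000014
  k=1: (−1)^1·6.0000/(2)·0.0617^2·0.9981^2 = -0.011361
d^2_{-1,-1}(3.0182) = +0.000014 -0.011361 = -0.011347
D = (-0.834590-0.550871i)·(-0.011347)·(+0.310587-0.950545i) = +0.008883-0.007060i

Re=0.0089 Im=-0.0071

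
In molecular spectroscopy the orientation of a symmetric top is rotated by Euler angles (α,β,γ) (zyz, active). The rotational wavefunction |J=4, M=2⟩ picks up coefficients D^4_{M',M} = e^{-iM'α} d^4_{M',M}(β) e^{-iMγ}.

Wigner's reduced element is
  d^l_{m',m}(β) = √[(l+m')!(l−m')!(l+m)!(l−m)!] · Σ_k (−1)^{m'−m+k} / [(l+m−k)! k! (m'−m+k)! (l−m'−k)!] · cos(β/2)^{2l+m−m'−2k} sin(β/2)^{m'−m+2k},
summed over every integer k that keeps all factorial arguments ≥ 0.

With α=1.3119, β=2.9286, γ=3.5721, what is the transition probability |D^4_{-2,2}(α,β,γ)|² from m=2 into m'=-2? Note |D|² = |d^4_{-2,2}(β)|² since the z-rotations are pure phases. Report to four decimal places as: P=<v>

P=0.6829

D^4_{-2,2}(1.3119,2.9286,3.5721) = e^{-i·-2·1.3119}·d^4_{-2,2}(2.9286)·e^{-i·2·3.5721}. Compute d first:
c=cos(2.9286/2)=0.106295, s=sin(2.9286/2)=0.994335; N=√[2·720·720·2]=1440.000000
Admissible k: 4..6 (factorial args all ≥0)
  k=4: (−1)^0·1440.0000/(96)·0.1063^4·0.9943^4 = +0.001872
  k=5: (−1)^1·1440.0000/(120)·0.1063^2·0.9943^6 = -0.131040
  k=6: (−1)^2·1440.0000/(1440)·0.1063^0·0.9943^8 = +0.955566
d^4_{-2,2}(2.9286) = +0.001872 -0.131040 +0.955566 = +0.826398
|D^4_{-2,2}|² = |d^4_{-2,2}(β)|² = (+0.826398)² = 0.682933 (the z-rotation phases have unit modulus)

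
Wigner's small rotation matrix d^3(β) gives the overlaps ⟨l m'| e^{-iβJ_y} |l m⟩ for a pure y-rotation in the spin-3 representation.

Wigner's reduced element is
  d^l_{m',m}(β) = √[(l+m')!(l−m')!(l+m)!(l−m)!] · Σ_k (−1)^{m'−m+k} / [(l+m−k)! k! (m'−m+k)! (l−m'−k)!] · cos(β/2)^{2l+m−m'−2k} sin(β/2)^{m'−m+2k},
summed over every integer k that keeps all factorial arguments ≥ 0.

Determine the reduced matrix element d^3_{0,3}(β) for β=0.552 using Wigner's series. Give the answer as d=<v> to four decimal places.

d^3_{0,3}(β=0.552) via Wigner's sum:
c=cos(0.552/2)=0.962153, s=sin(0.552/2)=0.272509; N=√[6·6·720·1]=160.996894
k: max(0,(3)−(0))=3 … min(3+(3),3−(0))=3
  k=3: (−1)^0·160.9969/(36)·0.9622^3·0.2725^3 = +0.080610
d^3_{0,3}(0.552) = +0.080610

d=0.0806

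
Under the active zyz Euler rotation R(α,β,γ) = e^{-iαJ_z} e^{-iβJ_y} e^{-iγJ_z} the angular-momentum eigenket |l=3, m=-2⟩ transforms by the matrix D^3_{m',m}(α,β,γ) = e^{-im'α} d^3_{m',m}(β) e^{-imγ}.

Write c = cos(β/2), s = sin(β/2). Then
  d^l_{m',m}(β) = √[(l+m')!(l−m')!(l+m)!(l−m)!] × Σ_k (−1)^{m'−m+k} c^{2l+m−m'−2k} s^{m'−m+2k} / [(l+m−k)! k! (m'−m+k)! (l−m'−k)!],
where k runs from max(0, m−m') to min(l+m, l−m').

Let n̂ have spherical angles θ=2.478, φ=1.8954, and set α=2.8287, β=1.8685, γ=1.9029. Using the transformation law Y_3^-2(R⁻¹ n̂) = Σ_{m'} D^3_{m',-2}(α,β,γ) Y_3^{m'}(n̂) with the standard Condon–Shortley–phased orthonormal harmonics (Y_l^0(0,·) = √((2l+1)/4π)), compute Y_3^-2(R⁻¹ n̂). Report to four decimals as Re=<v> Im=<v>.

Need the full column D^3_{m',-2} for m'=−3..3 at α=2.8287, β=1.8685, γ=1.9029.
cos(β/2)=0.594422, sin(β/2)=0.804153
d^3_{-3,-2}: single k=1 term ⇒ +0.146180;  D = +0.140708-0.039620i
d^3_{-2,-2}: k∈[0..1] ⇒ +0.044113 -0.403670 = -0.359557;  D = +0.359292+0.013812i
d^3_{-1,-2}: k∈[0..1] ⇒ -0.188718 +0.690766 = +0.502048;  D = +0.471384+0.172771i
d^3_{0,-2}: k∈[0..1] ⇒ +0.442198 -0.809293 = -0.367095;  D = +0.289052+0.226290i
d^3_{1,-2}: k∈[0..1] ⇒ -0.690766 +0.632105 = -0.058661;  D = -0.032816-0.048622i
d^3_{2,-2}: k∈[0..1] ⇒ +0.738780 -0.270417 = +0.468363;  D = -0.129797-0.450019i
d^3_{3,-2}: single k=0 term ⇒ -0.489627;  D = +0.015709-0.489375i
Y_3^{m'}(θ=2.478,φ=1.8954) and Σ D·Y over m':
  (+0.1407-0.0396i)·(+0.0806+0.0548i)  (+0.3593+0.0138i)·(+0.2433-0.1847i)  (+0.4714+0.1728i)·(-0.1335-0.3968i)  (+0.2891+0.2263i)·(-0.0303+0.0000i)  (-0.0328-0.0486i)·(+0.1335-0.3968i)  (-0.1298-0.4500i)·(+0.2433+0.1847i)  (+0.0157-0.4894i)·(-0.0806+0.0548i)
Y_3^-2(R⁻¹ n̂) = +0.153751-0.362036i

Re=0.1538 Im=-0.3620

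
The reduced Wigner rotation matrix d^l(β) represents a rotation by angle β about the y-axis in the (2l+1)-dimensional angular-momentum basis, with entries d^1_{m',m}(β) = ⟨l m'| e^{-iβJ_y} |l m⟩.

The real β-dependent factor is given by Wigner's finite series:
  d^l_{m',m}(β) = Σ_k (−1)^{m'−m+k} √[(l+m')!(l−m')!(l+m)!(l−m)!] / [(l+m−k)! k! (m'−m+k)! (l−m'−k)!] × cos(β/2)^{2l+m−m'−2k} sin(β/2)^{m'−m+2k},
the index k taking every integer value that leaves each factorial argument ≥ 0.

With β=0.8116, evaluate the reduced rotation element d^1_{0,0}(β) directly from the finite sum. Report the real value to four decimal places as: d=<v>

d=0.6883

d^1_{0,0}(β=0.8116) via Wigner's sum:
c=cos(0.8116/2)=0.918787, s=sin(0.8116/2)=0.394754; N=√[1·1·1·1]=1.000000
k: max(0,(0)−(0))=0 … min(1+(0),1−(0))=1
  k=0: (−1)^0·1.0000/(1)·0.9188^2·0.3948^0 = +0.844169
  k=1: (−1)^1·1.0000/(1)·0.9188^0·0.3948^2 = -0.155831
d^1_{0,0}(0.8116) = +0.844169 -0.155831 = +0.688339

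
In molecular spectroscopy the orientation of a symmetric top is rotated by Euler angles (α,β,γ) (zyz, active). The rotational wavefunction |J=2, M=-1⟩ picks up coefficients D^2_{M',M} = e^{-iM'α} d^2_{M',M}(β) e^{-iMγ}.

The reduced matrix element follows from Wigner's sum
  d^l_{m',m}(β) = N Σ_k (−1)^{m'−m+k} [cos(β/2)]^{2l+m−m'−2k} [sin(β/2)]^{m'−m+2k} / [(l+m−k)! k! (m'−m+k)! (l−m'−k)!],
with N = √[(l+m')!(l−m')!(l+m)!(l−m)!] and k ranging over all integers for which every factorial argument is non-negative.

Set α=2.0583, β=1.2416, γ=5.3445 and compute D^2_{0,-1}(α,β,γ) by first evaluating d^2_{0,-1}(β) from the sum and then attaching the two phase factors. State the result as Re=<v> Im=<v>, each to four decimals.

Split into d^2_{0,-1}(β=1.2416) × two z-phases.
c=cos(1.2416/2)=0.813413, s=sin(1.2416/2)=0.581686; N=√[2·2·1·6]=4.898979
Admissible k: 0..1 (factorial args all ≥0)
  k=0: (−1)^1·4.8990/(2)·0.8134^3·0.5817^1 = -0.766828
  k=1: (−1)^2·4.8990/(2)·0.8134^1·0.5817^3 = +0.392151
d^2_{0,-1}(1.2416) = -0.766828 +0.392151 = -0.374678
D = (+1.000000+0.000000i)·(-0.374678)·(+0.590849-0.806782i) = -0.221378+0.302283i

Re=-0.2214 Im=0.3023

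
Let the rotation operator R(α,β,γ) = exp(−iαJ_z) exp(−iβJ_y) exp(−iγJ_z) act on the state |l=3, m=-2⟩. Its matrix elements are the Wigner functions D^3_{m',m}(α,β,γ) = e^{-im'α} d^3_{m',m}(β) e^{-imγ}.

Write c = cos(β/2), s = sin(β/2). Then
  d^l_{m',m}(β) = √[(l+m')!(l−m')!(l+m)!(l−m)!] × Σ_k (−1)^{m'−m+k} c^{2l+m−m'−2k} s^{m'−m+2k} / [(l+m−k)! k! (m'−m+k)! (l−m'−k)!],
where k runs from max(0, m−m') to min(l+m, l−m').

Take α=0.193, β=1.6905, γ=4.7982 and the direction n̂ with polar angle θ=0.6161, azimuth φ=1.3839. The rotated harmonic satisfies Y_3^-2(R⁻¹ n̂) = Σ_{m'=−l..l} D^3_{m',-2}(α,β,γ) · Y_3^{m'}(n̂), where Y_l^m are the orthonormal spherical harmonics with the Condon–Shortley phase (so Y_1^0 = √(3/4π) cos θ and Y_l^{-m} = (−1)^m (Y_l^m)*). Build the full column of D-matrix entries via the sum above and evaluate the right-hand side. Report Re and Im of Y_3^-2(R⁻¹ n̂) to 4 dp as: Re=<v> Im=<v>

Re=-0.0296 Im=-0.1124

Need the full column D^3_{m',-2} for m'=−3..3 at α=0.193, β=1.6905, γ=4.7982.
cos(β/2)=0.663544, sin(β/2)=0.748137
d^3_{-3,-2}: single k=1 term ⇒ +0.235725;  D = -0.172378-0.160787i
d^3_{-2,-2}: k∈[0..1] ⇒ +0.085353 -0.542515 = -0.457162;  D = +0.387909+0.241916i
d^3_{-1,-2}: k∈[0..1] ⇒ -0.304320 +0.773719 = +0.469399;  D = -0.438540-0.167386i
d^3_{0,-2}: k∈[0..1] ⇒ +0.594296 -0.755484 = -0.161188;  D = +0.158820+0.027528i
d^3_{1,-2}: k∈[0..1] ⇒ -0.773719 +0.491785 = -0.281933;  D = +0.281869-0.006027i
d^3_{2,-2}: k∈[0..1] ⇒ +0.689659 -0.175342 = +0.514317;  D = -0.502543+0.109416i
d^3_{3,-2}: single k=0 term ⇒ -0.380935;  D = +0.349761-0.150928i
Y_3^{m'}(θ=0.6161,φ=1.3839) and Σ D·Y over m':
  (-0.1724-0.1608i)·(-0.0428+0.0682i)  (+0.3879+0.2419i)·(-0.2593-0.1017i)  (-0.4385-0.1674i)·(+0.0809-0.4276i)  (+0.1588+0.0275i)·(+0.1006+0.0000i)  (+0.2819-0.0060i)·(-0.0809-0.4276i)  (-0.5025+0.1094i)·(-0.2593+0.1017i)  (+0.3498-0.1509i)·(+0.0428+0.0682i)
Y_3^-2(R⁻¹ n̂) = -0.029627-0.112418i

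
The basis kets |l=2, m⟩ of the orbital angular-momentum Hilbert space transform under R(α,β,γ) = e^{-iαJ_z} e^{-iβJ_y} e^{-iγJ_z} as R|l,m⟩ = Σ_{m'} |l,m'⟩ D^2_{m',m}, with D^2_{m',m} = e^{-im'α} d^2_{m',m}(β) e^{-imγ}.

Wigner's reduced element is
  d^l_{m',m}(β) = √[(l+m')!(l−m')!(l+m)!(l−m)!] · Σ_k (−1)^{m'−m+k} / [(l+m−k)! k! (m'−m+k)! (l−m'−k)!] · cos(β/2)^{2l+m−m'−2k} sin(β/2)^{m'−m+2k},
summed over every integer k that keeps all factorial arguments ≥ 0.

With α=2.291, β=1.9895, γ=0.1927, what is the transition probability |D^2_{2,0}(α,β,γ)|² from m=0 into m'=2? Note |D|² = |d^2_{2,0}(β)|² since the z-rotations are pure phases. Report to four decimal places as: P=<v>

Split into d^2_{2,0}(β=1.9895) × two z-phases.
c=cos(1.9895/2)=0.544713, s=sin(1.9895/2)=0.838623; N=√[24·1·2·2]=9.797959
Admissible k: 0..0 (factorial args all ≥0)
  k=0: (−1)^2·9.7980/(4)·0.5447^2·0.8386^2 = +0.511145
d^2_{2,0}(1.9895) = +0.511145
|D^2_{2,0}|² = |d^2_{2,0}(β)|² = (+0.511145)² = 0.261269 (the z-rotation phases have unit modulus)

P=0.2613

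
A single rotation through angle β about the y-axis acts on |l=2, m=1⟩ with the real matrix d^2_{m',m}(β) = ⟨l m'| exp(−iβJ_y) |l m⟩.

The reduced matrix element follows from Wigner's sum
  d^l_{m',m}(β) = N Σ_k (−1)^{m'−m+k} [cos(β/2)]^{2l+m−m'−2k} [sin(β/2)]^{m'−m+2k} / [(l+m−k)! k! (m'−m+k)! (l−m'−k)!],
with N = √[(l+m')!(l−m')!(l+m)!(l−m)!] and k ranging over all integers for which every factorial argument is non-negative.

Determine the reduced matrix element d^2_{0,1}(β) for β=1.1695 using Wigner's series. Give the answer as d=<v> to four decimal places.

d^2_{0,1}(β=1.1695) via Wigner's sum:
c=cos(1.1695/2)=0.833850, s=sin(1.1695/2)=0.551991; N=√[2·2·6·1]=4.898979
The bounds max(0,m−m')=1 and min(l+m,l−m')=2 give 2 terms
  k=1: (−1)^0·4.8990/(2)·0.8339^3·0.5520^1 = +0.783920
  k=2: (−1)^1·4.8990/(2)·0.8339^1·0.5520^3 = -0.343526
d^2_{0,1}(1.1695) = +0.783920 -0.343526 = +0.440394

d=0.4404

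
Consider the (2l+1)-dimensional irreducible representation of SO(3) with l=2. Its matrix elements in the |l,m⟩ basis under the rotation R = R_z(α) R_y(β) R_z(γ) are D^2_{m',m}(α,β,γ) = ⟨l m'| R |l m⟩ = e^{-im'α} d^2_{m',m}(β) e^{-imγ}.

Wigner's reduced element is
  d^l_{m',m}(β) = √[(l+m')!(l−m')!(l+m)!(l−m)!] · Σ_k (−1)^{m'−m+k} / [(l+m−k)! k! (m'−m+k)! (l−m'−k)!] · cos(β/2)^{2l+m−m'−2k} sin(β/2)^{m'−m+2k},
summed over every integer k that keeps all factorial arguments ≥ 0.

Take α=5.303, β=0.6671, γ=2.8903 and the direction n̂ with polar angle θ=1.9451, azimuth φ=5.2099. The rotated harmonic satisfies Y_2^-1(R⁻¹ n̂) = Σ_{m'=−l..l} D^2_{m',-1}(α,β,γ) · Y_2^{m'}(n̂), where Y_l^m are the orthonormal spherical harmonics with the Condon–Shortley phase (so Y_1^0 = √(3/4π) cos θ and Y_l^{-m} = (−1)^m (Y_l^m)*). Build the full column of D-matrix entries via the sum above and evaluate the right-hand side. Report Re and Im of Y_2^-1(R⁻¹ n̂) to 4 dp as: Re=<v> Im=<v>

Need the full column D^2_{m',-1} for m'=−2..2 at α=5.303, β=0.6671, γ=2.8903.
cos(β/2)=0.944886, sin(β/2)=0.327399
d^2_{-2,-1}: single k=1 term ⇒ +0.552391;  D = +0.330269+0.442784i
d^2_{-1,-1}: k∈[0..1] ⇒ +0.797109 -0.287102 = +0.510007;  D = -0.169753+0.480927i
d^2_{0,-1}: k∈[0..1] ⇒ -0.676537 +0.081225 = -0.595313;  D = +0.576615-0.148028i
d^2_{1,-1}: k∈[0..1] ⇒ +0.287102 -0.011490 = +0.275612;  D = -0.205582-0.183570i
d^2_{2,-1}: single k=0 term ⇒ -0.066320;  D = -0.009142+0.065687i
Y_2^{m'}(θ=1.9451,φ=5.2099) and Σ D·Y over m':
  (+0.3303+0.4428i)·(-0.1822+0.2807i)  (-0.1698+0.4809i)·(-0.1255-0.2310i)  (+0.5766-0.1480i)·(-0.1889+0.0000i)  (-0.2056-0.1836i)·(+0.1255-0.2310i)  (-0.0091+0.0657i)·(-0.1822-0.2807i)
Y_2^-1(R⁻¹ n̂) = -0.209077+0.033926i

Re=-0.2091 Im=0.0339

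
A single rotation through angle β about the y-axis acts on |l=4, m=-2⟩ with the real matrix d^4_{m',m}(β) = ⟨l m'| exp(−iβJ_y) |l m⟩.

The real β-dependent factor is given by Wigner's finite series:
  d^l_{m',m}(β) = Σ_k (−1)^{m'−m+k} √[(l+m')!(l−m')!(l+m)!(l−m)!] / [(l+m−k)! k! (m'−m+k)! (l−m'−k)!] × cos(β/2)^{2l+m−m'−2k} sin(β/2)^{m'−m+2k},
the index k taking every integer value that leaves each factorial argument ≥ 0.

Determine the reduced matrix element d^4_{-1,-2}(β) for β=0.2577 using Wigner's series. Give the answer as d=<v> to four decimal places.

d^4_{-1,-2}(β=0.2577) via Wigner's sum:
c=cos(0.2577/2)=0.991710, s=sin(0.2577/2)=0.128494; N=√[6·120·2·720]=1018.233765
k: max(0,(-2)−(-1))=0 … min(4+(-2),4−(-1))=2
  k=0: (−1)^1·1018.2338/(240)·0.9917^7·0.1285^1 = -0.514295
  k=1: (−1)^2·1018.2338/(48)·0.9917^5·0.1285^3 = +0.043169
  k=2: (−1)^3·1018.2338/(72)·0.9917^3·0.1285^5 = -0.000483
d^4_{-1,-2}(0.2577) = -0.514295 +0.043169 -0.000483 = -0.471608

d=-0.4716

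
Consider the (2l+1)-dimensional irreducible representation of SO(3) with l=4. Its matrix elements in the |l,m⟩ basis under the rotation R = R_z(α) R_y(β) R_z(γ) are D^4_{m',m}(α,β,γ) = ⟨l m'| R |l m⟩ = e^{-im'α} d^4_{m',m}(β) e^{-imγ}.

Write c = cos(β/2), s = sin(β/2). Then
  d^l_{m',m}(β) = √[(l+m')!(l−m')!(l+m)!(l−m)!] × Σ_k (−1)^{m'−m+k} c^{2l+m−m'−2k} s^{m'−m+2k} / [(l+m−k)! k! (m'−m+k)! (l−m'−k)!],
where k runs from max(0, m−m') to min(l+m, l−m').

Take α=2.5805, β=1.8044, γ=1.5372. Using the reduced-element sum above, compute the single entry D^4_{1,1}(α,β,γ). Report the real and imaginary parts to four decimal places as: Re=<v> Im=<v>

Re=-0.1570 Im=0.2321

First d^4_{1,1}(β=1.8044), then the phase factors e^{-i(1)α} and e^{-i(1)γ}:
Half-angle: c=0.619885, s=0.784693. N=√(120·6·120·6)=720.000000
Admissible k: 0..3 (factorial args all ≥0)
  k=0: (−1)^0·720.0000/(720)·0.6199^8·0.7847^0 = +0.021802
  k=1: (−1)^1·720.0000/(48)·0.6199^6·0.7847^2 = -0.524032
  k=2: (−1)^2·720.0000/(24)·0.6199^4·0.7847^4 = +1.679439
  k=3: (−1)^3·720.0000/(72)·0.6199^2·0.7847^6 = -0.897056
d^4_{1,1}(1.8044) = +0.021802 -0.524032 +1.679439 -0.897056 = +0.280153
D = (-0.846674-0.532112i)·(+0.280153)·(+0.033590-0.999436i) = -0.156956+0.232057i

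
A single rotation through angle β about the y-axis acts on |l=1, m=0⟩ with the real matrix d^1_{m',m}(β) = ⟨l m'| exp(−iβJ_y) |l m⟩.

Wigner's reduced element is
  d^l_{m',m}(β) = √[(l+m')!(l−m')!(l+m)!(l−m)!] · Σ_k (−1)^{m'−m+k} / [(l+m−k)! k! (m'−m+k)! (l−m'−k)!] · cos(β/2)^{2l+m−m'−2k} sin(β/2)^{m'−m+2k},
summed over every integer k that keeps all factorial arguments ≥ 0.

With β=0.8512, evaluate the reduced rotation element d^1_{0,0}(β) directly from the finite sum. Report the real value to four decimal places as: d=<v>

d=0.6591

d^1_{0,0}(β=0.8512) via Wigner's sum:
c=cos(0.8512/2)=0.910791, s=sin(0.8512/2)=0.412867; N=√[1·1·1·1]=1.000000
k∈{0,1} keeps every argument non-negative
  k=0: (−1)^0·1.0000/(1)·0.9108^2·0.4129^0 = +0.829541
  k=1: (−1)^1·1.0000/(1)·0.9108^0·0.4129^2 = -0.170459
d^1_{0,0}(0.8512) = +0.829541 -0.170459 = +0.659081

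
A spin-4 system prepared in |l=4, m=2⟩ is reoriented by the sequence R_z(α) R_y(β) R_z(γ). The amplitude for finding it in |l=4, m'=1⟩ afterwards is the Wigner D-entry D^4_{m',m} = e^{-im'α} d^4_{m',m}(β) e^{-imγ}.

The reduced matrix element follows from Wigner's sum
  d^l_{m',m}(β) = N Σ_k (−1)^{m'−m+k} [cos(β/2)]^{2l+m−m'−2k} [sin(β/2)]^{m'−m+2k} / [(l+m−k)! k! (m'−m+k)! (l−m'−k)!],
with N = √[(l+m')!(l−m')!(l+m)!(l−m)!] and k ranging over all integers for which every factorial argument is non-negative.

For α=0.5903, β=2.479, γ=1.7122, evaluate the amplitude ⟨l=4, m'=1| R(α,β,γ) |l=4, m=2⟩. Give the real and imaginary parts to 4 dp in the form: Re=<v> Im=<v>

D^4_{1,2}(0.5903,2.479,1.7122) = e^{-i·1·0.5903}·d^4_{1,2}(2.479)·e^{-i·2·1.7122}. Compute d first:
With c≡cos(β/2)=0.325269 and s≡sin(β/2)=0.945621, N=[120·6·720·2]^{1/2}=1018.233765
The bounds max(0,m−m')=1 and min(l+m,l−m')=3 give 3 terms
  k=1: (−1)^0·1018.2338/(240)·0.3253^7·0.9456^1 = +0.001545
  k=2: (−1)^1·1018.2338/(48)·0.3253^5·0.9456^3 = -0.065309
  k=3: (−1)^2·1018.2338/(72)·0.3253^3·0.9456^5 = +0.367985
d^4_{1,2}(2.479) = +0.001545 -0.065309 +0.367985 = +0.304222
Attach z-rotation phases: D = e^{-i(1)(0.5903)}·(+0.304222)·e^{-i(2)(1.7122)} = -0.195447+0.233134i

Re=-0.1954 Im=0.2331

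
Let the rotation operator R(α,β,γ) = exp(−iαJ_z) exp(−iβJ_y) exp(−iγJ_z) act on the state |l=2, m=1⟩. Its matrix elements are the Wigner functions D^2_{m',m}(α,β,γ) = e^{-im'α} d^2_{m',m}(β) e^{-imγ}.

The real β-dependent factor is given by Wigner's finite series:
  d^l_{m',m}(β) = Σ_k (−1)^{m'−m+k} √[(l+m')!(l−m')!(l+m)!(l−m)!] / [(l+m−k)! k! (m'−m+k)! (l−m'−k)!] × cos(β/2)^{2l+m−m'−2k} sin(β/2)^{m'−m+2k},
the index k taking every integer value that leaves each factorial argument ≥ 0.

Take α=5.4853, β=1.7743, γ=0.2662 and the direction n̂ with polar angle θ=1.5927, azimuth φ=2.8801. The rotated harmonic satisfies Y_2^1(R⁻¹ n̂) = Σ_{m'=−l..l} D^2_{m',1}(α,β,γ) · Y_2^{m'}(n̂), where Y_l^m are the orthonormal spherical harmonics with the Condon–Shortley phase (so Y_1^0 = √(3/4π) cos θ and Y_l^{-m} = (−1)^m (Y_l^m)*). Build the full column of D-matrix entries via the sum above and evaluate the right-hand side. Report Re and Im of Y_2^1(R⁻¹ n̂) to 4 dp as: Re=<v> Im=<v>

Need the full column D^2_{m',1} for m'=−2..2 at α=5.4853, β=1.7743, γ=0.2662.
cos(β/2)=0.631624, sin(β/2)=0.775275
d^2_{-2,1}: single k=3 term ⇒ +0.588648;  D = -0.168987-0.563870i
d^2_{-1,1}: k∈[2..3] ⇒ +0.719366 -0.361262 = +0.358104;  D = +0.173789-0.313106i
d^2_{0,1}: k∈[1..2] ⇒ +0.478528 -0.720944 = -0.242416;  D = -0.233877+0.063772i
d^2_{1,1}: k∈[0..1] ⇒ +0.159160 -0.719366 = -0.560206;  D = -0.482872-0.284017i
d^2_{2,1}: single k=0 term ⇒ -0.390717;  D = -0.093339-0.379404i
Y_2^{m'}(θ=1.5927,φ=2.8801) and Σ D·Y over m':
  (-0.1690-0.5639i)·(+0.3345+0.1928i)  (+0.1738-0.3131i)·(+0.0163+0.0044i)  (-0.2339+0.0638i)·(-0.3149+0.0000i)  (-0.4829-0.2840i)·(-0.0163+0.0044i)  (-0.0933-0.3794i)·(+0.3345-0.1928i)
Y_2^1(R⁻¹ n̂) = +0.034828-0.352006i

Re=0.0348 Im=-0.3520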